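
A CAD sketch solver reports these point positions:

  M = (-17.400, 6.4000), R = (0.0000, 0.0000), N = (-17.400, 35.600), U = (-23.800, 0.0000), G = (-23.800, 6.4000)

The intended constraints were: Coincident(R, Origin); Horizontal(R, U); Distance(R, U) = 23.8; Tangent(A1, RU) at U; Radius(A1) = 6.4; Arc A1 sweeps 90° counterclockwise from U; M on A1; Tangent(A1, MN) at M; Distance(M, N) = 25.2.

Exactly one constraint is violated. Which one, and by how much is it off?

Distance(M, N) = 25.2 — off by 4.00.

R = (0.00, 0.00) ✓; R.y = 0.00, U.y = 0.00 ✓; |RU| = 23.80 ✓; ∠(GU, UR) = 90.00° ✓; |GU| = 6.400 ✓; bearing(G→M) − bearing(G→U) = 90.00° ✓; |GM| = 6.400 ✓; ∠(GM, MN) = 90.00° ✓; |MN| = 29.20 ✗.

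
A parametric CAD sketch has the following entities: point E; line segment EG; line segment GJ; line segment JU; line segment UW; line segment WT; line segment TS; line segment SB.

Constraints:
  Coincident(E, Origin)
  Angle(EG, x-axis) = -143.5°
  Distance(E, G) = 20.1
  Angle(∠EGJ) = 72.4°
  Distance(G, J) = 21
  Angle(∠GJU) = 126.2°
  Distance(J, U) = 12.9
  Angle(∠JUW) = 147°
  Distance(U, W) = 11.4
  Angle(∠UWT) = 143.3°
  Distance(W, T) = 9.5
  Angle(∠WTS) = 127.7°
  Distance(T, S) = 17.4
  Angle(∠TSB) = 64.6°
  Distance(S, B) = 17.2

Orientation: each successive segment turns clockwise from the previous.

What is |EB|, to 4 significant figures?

7.997

E is at the origin; EG runs at -143.5° with length 20.1, so G = (-16.16, -11.96). ∠EGJ = 72.4° gives GJ at 108.9° from the x-axis; with |GJ| = 21.0, J = (-22.96, 7.912). ∠GJU = 126.2° gives JU at 55.10° from the x-axis; with |JU| = 12.9, U = (-15.58, 18.49). ∠JUW = 147.0° gives UW at 22.10° from the x-axis; with |UW| = 11.4, W = (-5.017, 22.78). ∠UWT = 143.3° gives WT at -14.60° from the x-axis; with |WT| = 9.5, T = (4.177, 20.39). ∠WTS = 127.7° gives TS at -66.90° from the x-axis; with |TS| = 17.4, S = (11.00, 4.381). ∠TSB = 64.6° gives SB at 177.7° from the x-axis; with |SB| = 17.2, B = (-6.183, 5.071). Then |EB| = |B − E| = 7.997.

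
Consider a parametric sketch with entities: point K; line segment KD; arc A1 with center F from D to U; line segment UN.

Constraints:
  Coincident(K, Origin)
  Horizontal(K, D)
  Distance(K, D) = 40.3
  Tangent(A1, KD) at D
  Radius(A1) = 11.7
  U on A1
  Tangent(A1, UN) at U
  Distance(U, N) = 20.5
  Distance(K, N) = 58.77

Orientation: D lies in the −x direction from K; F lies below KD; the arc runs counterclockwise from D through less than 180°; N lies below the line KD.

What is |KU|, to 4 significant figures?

53.63

K is at the origin; KD is horizontal with |KD| = 40.3 and D on the −x side, so D = (-40.30, 0.000). Since A1 is tangent to KD there, FD ⟂ KD, so F = D + (0, -11.7) = (-40.30, -11.70). Since FU ⟂ UN (tangency), |FN| = √(11.7² + 20.5²) = 23.60 regardless of where U sits on A1. So N lies on both circle(K, 58.77) and circle(F, 23.60); the below-KD intersection is N = (-47.90, -34.05). U is the foot of the tangent from N: U = (-51.79, -13.92).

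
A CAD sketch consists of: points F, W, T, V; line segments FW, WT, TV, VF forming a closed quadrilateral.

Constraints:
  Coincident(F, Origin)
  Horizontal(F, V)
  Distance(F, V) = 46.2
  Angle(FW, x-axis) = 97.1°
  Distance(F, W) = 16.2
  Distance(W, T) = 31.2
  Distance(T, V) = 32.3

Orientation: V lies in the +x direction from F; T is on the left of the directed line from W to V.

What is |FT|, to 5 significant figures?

38.040

Checks: |WT| = 31.20 ✓; |TV| = 32.30 ✓.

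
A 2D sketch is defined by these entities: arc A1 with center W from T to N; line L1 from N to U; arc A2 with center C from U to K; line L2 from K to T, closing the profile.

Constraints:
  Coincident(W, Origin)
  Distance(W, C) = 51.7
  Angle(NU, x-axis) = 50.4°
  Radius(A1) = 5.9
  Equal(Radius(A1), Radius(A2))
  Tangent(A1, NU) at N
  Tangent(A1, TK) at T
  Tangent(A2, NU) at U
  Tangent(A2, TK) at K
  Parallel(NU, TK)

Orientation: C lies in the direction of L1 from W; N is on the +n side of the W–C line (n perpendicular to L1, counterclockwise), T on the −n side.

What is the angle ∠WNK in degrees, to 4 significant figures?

77.14°

The slot axis is L1's direction at 50.4°, so u = (cos 50.4°, sin 50.4°) = (0.6374, 0.7705) and n = (−sin 50.4°, cos 50.4°) = (-0.7705, 0.6374). W is at the origin and C lies 51.7 along u from W, so C = 51.7·u = (32.95, 39.84). Tangency of A1 to both parallel lines with radius 5.9 puts N and T at W ± 5.9·n: N = (-4.546, 3.761), T = (4.546, -3.761). Equal radii place U and K the same way about C: U = C + 5.9·n = (28.41, 43.60), K = C − 5.9·n = (37.50, 36.07). Then cos ∠WNK = NW·NK / (|NW||NK|), giving 77.14°.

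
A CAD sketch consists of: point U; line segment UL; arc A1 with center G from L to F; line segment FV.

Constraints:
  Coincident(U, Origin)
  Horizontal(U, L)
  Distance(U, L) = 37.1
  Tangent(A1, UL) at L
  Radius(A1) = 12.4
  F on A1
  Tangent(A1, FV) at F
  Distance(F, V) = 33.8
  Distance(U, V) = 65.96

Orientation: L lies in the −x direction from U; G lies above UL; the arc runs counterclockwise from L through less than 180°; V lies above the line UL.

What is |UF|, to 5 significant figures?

33.150

Checks: |GF| = 12.40 ✓; ∠(GF, FV) = 90.00° ✓; |FV| = 33.80 ✓; |UV| = 65.96 ✓.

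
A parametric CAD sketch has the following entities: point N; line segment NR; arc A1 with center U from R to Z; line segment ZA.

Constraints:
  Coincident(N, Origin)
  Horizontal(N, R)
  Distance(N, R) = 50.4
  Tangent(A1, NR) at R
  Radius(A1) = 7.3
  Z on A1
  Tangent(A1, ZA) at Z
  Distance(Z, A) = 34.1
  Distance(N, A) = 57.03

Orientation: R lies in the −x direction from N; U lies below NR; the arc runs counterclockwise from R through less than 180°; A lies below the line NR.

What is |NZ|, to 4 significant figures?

57.80

N is at the origin; NR is horizontal with |NR| = 50.4 and R on the −x side, so R = (-50.40, 0.000). A1 meets NR tangentially, so UR is at right angles to NR, so U = R + (0, -7.3) = (-50.40, -7.300). Since UZ ⟂ ZA (tangency), |UA| = √(7.3² + 34.1²) = 34.87 regardless of where Z sits on A1. So A lies on both circle(N, 57.03) and circle(U, 34.87); the below-NR intersection is A = (-40.05, -40.60). Z is the foot of the tangent from A: Z = (-56.76, -10.88).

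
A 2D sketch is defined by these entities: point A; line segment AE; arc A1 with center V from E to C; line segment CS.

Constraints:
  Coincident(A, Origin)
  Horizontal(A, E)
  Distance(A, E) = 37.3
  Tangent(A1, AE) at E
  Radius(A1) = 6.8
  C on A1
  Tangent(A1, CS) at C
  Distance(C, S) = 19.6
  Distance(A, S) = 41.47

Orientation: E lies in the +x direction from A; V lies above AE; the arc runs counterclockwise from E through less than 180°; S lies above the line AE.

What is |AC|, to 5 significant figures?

44.191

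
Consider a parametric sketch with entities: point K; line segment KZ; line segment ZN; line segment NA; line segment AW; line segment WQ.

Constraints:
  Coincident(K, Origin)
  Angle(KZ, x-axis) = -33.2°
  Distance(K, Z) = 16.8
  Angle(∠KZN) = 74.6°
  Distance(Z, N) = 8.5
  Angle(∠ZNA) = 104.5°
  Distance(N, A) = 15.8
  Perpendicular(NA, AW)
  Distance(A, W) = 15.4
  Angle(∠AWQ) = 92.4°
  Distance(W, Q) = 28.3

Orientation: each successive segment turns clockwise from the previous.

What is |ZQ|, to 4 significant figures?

13.30

NA is perpendicular to AW, so AW runs at 55.90°; with |AW| = 15.4, W = (3.232, 6.790). ∠AWQ = 92.4° gives WQ at -31.70° from the x-axis; with |WQ| = 28.3, Q = (27.31, -8.081). Then |ZQ| = |Q − Z| = 13.30.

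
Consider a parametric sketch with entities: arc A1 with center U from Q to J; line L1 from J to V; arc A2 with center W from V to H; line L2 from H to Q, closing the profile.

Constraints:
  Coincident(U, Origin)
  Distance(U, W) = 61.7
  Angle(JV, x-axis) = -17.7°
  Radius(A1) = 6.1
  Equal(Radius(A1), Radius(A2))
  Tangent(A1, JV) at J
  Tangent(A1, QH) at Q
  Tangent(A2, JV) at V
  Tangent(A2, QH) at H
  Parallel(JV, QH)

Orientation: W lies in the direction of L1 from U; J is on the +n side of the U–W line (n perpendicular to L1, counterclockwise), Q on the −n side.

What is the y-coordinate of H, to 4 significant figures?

-24.57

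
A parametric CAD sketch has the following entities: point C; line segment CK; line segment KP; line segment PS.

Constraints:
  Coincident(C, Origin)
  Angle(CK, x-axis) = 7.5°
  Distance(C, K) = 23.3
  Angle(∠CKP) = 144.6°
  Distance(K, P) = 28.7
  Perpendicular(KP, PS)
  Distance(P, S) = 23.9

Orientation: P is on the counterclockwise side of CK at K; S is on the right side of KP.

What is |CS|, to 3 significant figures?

60.6

∠CKP = 144.6°, so KP runs at 7.5° + (180° − 144.6°) = 42.9° from the x-axis; with |KP| = 28.7, P = K + 28.7·(cos 42.9°, sin 42.9°) = (44.1, 22.6). The perpendicularity gives PS at right angles to KP; with |PS| = 23.9 on the right of KP, S = P + 23.9·(0.681, -0.733) = (60.4, 5.07). Then |CS| = |S − C| = 60.6.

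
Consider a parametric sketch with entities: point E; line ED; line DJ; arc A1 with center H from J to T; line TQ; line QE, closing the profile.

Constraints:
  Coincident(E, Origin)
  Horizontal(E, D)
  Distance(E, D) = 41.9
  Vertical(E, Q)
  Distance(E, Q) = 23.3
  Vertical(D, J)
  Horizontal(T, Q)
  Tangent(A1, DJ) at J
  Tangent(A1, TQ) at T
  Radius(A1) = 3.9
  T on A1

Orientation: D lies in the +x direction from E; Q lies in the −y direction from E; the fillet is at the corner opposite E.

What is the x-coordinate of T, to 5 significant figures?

38.000

E is at the origin; ED is horizontal with |ED| = 41.9 and D on the +x side, so D = (41.900, 0.0000). EQ is vertical with |EQ| = 23.3 and Q on the −y side, so Q = (0.0000, -23.300). The virtual corner opposite E is at (41.900, -23.300). A1 meets DJ tangentially, so HJ is at right angles to DJ and tangency of A1 to TQ means the radius HT is perpendicular to TQ, with radius 3.9, so the center H sits 3.9 in from both sides at H = (38.000, -19.400). That places the tangent points at J = (41.900, -19.400) on DJ and T = (38.000, -23.300) on TQ. So T.x = 38.000.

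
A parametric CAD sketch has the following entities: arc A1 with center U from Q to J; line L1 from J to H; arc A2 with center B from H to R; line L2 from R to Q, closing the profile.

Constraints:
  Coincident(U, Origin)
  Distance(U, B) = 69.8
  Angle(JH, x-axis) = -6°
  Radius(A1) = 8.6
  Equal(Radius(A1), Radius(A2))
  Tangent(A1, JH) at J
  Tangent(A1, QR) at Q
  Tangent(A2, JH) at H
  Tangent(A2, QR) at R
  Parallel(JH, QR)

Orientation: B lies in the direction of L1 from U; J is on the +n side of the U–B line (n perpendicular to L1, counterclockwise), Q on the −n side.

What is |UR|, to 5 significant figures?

70.328

The slot axis is L1's direction at -6.0°, so u = (cos -6.0°, sin -6.0°) = (0.99452, -0.10453) and n = (−sin -6.0°, cos -6.0°) = (0.10453, 0.99452). U is at the origin and B lies 69.8 along u from U, so B = 69.8·u = (69.418, -7.2961). Tangency of A1 to both parallel lines with radius 8.6 puts J and Q at U ± 8.6·n: J = (0.89894, 8.5529), Q = (-0.89894, -8.5529). Equal radii place H and R the same way about B: H = B + 8.6·n = (70.317, 1.2568), R = B − 8.6·n = (68.519, -15.849). Then |UR| = |R − U| = 70.328.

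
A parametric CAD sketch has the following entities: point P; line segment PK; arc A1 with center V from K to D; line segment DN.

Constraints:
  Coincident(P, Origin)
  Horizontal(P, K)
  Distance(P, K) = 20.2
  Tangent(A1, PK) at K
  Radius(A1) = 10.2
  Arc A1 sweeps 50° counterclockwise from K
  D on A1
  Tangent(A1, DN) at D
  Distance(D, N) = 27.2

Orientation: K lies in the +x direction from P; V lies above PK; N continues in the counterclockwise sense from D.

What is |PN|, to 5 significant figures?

51.665

P is at the origin; PK is horizontal with |PK| = 20.2 and K on the +x side, so K = (20.200, 0.0000). A1 meets PK tangentially, so VK is at right angles to PK, so V = K + (0, 10.2) = (20.200, 10.200). On A1, K sits at bearing -90° from V; a 50° counterclockwise sweep puts D at bearing -40°, so D = V + 10.2·(cos -40°, sin -40°) = (28.014, 3.6436). The tangent condition forces VD to be normal to DN, so DN runs along (−sin -40°, cos -40°); with |DN| = 27.2, N = (45.497, 24.480). Then |PN| = |N − P| = 51.665.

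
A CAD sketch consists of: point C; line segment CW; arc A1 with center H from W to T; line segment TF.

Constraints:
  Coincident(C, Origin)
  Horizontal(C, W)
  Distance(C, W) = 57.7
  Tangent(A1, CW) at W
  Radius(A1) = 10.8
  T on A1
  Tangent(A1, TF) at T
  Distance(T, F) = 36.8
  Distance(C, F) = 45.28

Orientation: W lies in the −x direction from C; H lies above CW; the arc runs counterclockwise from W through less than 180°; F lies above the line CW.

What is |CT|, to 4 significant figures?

48.96

Checks: ∠(HW, WC) = 90.00° ✓; |HT| = 10.80 ✓; ∠(HT, TF) = 90.00° ✓; |TF| = 36.80 ✓; |CF| = 45.28 ✓.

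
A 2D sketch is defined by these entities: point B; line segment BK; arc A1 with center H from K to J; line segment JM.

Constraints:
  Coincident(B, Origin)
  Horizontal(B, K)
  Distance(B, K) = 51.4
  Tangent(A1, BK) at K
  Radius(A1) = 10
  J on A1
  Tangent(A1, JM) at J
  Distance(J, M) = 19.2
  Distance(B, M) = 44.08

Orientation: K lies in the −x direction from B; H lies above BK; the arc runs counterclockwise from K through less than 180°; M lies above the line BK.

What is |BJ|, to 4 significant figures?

42.44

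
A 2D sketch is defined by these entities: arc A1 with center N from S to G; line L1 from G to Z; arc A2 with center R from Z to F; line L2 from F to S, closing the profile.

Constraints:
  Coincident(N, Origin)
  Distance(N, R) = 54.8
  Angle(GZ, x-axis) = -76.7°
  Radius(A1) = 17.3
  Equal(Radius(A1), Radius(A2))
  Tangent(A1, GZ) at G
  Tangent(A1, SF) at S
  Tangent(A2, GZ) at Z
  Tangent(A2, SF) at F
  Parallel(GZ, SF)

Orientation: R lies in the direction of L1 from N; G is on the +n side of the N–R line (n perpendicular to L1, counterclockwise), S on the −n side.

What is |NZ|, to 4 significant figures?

57.47

The slot axis is L1's direction at -76.7°, so u = (cos -76.7°, sin -76.7°) = (0.2300, -0.9732) and n = (−sin -76.7°, cos -76.7°) = (0.9732, 0.2300). N is at the origin and R lies 54.8 along u from N, so R = 54.8·u = (12.61, -53.33). Tangency of A1 to both parallel lines with radius 17.3 puts G and S at N ± 17.3·n: G = (16.84, 3.980), S = (-16.84, -3.980). Equal radii place Z and F the same way about R: Z = R + 17.3·n = (29.44, -49.35), F = R − 17.3·n = (-4.229, -57.31). Then |NZ| = |Z − N| = 57.47.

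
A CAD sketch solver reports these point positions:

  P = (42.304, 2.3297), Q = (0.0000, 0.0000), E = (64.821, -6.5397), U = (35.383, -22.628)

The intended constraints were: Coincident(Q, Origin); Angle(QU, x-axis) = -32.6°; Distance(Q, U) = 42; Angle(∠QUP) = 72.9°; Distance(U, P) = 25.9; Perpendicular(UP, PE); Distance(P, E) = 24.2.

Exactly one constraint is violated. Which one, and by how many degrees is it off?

Perpendicular(UP, PE) — off by 6.00°.

Q = (0.00, 0.00) ✓; QU at -32.60° ✓; |QU| = 42.00 ✓; ∠QUP = 72.90° ✓; |UP| = 25.90 ✓; ∠(UP, PE) = 96.00° ✗; |PE| = 24.20 ✓.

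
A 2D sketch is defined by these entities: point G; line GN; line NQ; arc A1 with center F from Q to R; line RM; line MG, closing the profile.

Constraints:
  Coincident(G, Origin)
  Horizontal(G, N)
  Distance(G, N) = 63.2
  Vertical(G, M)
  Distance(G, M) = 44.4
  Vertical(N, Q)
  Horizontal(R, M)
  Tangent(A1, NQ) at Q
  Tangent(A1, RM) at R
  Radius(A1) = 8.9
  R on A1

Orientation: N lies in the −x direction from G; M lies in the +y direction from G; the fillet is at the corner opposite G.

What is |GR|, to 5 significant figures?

70.142

G is at the origin; G and N share the same y with |GN| = 63.2 and N on the −x side, so N = (-63.200, 0.0000). G and M share the same x with |GM| = 44.4 and M on the +y side, so M = (0.0000, 44.400). The virtual corner opposite G is at (-63.200, 44.400). Since A1 is tangent to NQ there, FQ ⟂ NQ and since A1 is tangent to RM there, FR ⟂ RM, with radius 8.9, so the center F sits 8.9 in from both sides at F = (-54.300, 35.500). That places the tangent points at Q = (-63.200, 35.500) on NQ and R = (-54.300, 44.400) on RM. Then |GR| = |R − G| = 70.142.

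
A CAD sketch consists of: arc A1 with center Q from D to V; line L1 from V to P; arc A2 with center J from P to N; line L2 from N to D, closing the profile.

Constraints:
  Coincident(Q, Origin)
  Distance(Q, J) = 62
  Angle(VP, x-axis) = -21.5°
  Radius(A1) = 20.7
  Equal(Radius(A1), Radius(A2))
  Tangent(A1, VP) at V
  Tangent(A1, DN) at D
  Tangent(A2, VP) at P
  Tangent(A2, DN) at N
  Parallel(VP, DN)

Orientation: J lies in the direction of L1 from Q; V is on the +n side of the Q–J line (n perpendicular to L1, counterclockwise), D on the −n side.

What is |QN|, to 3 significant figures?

65.4

The slot axis is L1's direction at -21.5°, so u = (cos -21.5°, sin -21.5°) = (0.930, -0.367) and n = (−sin -21.5°, cos -21.5°) = (0.367, 0.930). Q is at the origin and J lies 62.0 along u from Q, so J = 62.0·u = (57.7, -22.7). Tangency of A1 to both parallel lines with radius 20.7 puts V and D at Q ± 20.7·n: V = (7.59, 19.3), D = (-7.59, -19.3). Equal radii place P and N the same way about J: P = J + 20.7·n = (65.3, -3.46), N = J − 20.7·n = (50.1, -42.0). Then |QN| = |N − Q| = 65.4.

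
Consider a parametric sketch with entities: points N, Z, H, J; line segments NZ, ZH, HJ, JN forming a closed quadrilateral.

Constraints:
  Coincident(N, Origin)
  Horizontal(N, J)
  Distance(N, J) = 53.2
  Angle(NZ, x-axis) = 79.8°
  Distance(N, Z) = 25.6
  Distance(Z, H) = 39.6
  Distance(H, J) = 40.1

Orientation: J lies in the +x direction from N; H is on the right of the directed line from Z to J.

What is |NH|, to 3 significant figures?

20.0

N is at the origin; NJ is horizontal with |NJ| = 53.2 and J in +x, so J = (53.2, 0). NZ runs at 79.8° with |NZ| = 25.6, so Z = (4.53, 25.2). H is determined by |ZH| = 39.6 and |HJ| = 40.1 together: it lies at the intersection of circle(Z, 39.6) and circle(J, 40.1). With |ZJ| = 54.8, the foot of the radical line on ZJ is 27.0 from Z and the perpendicular offset is √(39.6² − 27.0²) = 28.9. Taking the right-of-ZJ solution: H = (15.2, -12.9).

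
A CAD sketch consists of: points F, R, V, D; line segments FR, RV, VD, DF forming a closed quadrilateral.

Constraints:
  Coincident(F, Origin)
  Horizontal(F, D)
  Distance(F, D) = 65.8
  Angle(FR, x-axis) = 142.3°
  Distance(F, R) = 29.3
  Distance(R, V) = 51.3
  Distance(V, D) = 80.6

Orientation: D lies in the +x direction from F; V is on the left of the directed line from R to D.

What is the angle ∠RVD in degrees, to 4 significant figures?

83.83°

Checks: |RV| = 51.30 ✓; |VD| = 80.60 ✓.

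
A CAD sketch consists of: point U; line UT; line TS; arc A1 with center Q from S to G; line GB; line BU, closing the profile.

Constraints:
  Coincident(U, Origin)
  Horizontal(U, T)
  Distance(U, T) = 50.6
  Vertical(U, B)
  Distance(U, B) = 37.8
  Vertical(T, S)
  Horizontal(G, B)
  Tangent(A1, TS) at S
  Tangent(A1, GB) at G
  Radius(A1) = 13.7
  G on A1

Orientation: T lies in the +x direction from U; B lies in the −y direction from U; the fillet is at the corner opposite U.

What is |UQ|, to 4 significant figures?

44.07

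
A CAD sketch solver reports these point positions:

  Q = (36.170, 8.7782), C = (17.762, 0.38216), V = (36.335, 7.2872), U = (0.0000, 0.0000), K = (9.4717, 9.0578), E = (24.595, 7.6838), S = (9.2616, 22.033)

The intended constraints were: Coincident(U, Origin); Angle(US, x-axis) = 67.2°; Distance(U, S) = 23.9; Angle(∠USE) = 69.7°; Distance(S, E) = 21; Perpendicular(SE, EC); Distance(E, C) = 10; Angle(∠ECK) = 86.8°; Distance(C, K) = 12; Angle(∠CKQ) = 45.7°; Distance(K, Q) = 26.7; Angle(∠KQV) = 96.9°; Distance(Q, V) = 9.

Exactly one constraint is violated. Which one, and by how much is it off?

Distance(Q, V) = 9 — off by 7.50.

U = (0.00, 0.00) ✓; US at 67.20° ✓; |US| = 23.90 ✓; ∠USE = 69.70° ✓; |SE| = 21.00 ✓; ∠(SE, EC) = 90.00° ✓; |EC| = 10.00 ✓; ∠ECK = 86.80° ✓; |CK| = 12.00 ✓; ∠CKQ = 45.70° ✓; |KQ| = 26.70 ✓; ∠KQV = 96.91° ✓; |QV| = 1.500 ✗.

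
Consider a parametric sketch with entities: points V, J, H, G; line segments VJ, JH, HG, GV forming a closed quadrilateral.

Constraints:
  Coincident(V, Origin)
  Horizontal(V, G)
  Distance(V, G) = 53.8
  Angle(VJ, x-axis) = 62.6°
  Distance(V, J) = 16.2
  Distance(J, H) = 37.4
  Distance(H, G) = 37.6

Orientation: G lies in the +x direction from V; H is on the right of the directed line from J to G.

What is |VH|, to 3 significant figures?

29.8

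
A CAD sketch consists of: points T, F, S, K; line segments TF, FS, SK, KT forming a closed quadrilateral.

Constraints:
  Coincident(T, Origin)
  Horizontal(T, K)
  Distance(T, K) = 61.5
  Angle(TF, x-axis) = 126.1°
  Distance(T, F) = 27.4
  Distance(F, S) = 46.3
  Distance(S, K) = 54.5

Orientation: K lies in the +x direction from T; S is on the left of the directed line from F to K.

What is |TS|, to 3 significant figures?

48.8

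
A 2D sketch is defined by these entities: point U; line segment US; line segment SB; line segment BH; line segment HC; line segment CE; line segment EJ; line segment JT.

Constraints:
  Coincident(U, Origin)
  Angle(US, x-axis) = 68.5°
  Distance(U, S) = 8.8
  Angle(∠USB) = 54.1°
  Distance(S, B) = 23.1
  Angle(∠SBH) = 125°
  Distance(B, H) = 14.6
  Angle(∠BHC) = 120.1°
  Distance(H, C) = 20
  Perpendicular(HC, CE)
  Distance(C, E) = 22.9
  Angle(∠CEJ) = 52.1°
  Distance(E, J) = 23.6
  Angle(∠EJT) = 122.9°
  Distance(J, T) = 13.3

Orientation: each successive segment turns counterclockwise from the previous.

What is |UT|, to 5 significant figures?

31.029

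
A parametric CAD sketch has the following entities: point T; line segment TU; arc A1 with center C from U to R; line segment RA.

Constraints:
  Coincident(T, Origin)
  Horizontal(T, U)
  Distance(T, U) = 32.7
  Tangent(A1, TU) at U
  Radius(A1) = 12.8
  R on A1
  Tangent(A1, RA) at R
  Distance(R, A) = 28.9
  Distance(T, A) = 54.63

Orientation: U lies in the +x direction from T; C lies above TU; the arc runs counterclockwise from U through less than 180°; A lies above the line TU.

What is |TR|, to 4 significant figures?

47.89

Checks: ∠(CU, UT) = 90.00° ✓; |CU| = 12.80 ✓; |CR| = 12.80 ✓; ∠(CR, RA) = 90.00° ✓; |RA| = 28.90 ✓; |TA| = 54.63 ✓.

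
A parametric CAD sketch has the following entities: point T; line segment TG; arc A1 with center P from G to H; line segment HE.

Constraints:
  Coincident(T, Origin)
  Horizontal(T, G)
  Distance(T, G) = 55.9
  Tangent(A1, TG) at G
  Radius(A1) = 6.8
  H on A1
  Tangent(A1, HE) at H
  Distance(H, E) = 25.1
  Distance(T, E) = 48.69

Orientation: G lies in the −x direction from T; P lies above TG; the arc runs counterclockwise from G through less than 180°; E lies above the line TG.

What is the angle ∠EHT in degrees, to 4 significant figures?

72.84°

Checks: T.y = 0.00, G.y = 0.00 ✓; |PH| = 6.800 ✓; ∠(PH, HE) = 90.00° ✓; |HE| = 25.10 ✓; |TE| = 48.69 ✓.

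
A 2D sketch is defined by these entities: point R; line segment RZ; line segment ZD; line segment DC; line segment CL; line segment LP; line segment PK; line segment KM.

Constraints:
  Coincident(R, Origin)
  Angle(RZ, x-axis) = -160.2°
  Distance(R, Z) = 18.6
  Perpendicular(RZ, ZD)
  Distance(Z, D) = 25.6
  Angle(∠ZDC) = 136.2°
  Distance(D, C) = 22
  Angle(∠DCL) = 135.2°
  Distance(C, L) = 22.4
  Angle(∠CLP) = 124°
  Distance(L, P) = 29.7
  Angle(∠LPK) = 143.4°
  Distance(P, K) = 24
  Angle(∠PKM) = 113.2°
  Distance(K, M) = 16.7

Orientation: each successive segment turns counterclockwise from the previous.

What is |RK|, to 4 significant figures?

36.25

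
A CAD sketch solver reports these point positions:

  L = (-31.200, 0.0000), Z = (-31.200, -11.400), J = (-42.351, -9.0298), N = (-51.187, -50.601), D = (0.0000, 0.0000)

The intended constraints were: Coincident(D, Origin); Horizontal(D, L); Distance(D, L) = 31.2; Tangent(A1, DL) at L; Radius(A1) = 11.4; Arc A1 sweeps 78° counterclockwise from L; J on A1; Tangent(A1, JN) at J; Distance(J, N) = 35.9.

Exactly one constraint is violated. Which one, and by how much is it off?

Distance(J, N) = 35.9 — off by 6.60.

D = (0.00, 0.00) ✓; D.y = 0.00, L.y = 0.00 ✓; |DL| = 31.20 ✓; ∠(ZL, LD) = 90.00° ✓; |ZL| = 11.40 ✓; bearing(Z→J) − bearing(Z→L) = 78.00° ✓; |ZJ| = 11.40 ✓; ∠(ZJ, JN) = 90.00° ✓; |JN| = 42.50 ✗.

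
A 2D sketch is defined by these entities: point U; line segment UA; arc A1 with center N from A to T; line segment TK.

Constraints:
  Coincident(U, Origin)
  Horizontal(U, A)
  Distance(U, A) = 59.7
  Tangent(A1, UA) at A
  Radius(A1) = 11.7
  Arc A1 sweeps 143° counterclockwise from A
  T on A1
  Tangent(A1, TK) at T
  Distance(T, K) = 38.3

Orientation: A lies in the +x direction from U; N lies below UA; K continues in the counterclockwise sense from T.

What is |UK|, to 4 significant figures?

94.20

U is at the origin; UA is horizontal with |UA| = 59.7 and A on the +x side, so A = (59.70, 0.000). A1 meets UA tangentially, so NA is at right angles to UA, so N = A + (0, -11.7) = (59.70, -11.70). On A1, A sits at bearing 90° from N; a 143° counterclockwise sweep puts T at bearing 233°, so T = N + 11.7·(cos 233°, sin 233°) = (52.66, -21.04). Since A1 is tangent to TK there, NT ⟂ TK, so TK runs along (−sin 233°, cos 233°); with |TK| = 38.3, K = (83.25, -44.09). Then |UK| = |K − U| = 94.20.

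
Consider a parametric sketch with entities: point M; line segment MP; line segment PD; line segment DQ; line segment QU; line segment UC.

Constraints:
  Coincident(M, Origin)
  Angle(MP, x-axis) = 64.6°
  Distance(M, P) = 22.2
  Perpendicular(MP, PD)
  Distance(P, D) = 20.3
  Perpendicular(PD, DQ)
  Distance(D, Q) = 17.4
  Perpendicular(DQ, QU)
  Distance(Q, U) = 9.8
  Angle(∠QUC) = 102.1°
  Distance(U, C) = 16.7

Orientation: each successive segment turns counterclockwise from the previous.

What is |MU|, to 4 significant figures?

11.55

M is at the origin; MP runs at 64.6° with length 22.2, so P = (9.522, 20.05). MP is perpendicular to PD, so PD runs at 154.6°; with |PD| = 20.3, D = (-8.815, 28.76). The perpendicularity gives DQ at right angles to PD, so DQ runs at -115.4°; with |DQ| = 17.4, Q = (-16.28, 13.04). DQ ⟂ QU, so QU runs at -25.40°; with |QU| = 9.8, U = (-7.426, 8.840). Then |MU| = |U − M| = 11.55.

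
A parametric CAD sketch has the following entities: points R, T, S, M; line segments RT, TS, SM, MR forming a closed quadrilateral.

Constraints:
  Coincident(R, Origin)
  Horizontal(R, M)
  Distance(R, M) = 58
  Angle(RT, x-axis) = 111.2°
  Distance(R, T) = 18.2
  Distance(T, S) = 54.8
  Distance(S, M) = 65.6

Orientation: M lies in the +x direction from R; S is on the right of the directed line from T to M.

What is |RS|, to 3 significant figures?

37.0

Checks: |TS| = 54.80 ✓; |SM| = 65.60 ✓.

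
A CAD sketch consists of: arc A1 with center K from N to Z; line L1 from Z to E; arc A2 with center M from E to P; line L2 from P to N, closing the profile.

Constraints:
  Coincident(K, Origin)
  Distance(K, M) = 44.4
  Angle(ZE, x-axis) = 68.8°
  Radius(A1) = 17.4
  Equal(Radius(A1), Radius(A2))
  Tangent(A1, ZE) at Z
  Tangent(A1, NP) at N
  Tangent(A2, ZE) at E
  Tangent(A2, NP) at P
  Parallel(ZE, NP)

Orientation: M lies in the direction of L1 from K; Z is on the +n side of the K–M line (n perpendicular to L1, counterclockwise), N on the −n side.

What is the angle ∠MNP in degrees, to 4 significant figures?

21.40°

The slot axis is L1's direction at 68.8°, so u = (cos 68.8°, sin 68.8°) = (0.3616, 0.9323) and n = (−sin 68.8°, cos 68.8°) = (-0.9323, 0.3616). K is at the origin and M lies 44.4 along u from K, so M = 44.4·u = (16.06, 41.40). Tangency of A1 to both parallel lines with radius 17.4 puts Z and N at K ± 17.4·n: Z = (-16.22, 6.292), N = (16.22, -6.292). Equal radii place E and P the same way about M: E = M + 17.4·n = (-0.1663, 47.69), P = M − 17.4·n = (32.28, 35.10). Then cos ∠MNP = NM·NP / (|NM||NP|), giving 21.40°.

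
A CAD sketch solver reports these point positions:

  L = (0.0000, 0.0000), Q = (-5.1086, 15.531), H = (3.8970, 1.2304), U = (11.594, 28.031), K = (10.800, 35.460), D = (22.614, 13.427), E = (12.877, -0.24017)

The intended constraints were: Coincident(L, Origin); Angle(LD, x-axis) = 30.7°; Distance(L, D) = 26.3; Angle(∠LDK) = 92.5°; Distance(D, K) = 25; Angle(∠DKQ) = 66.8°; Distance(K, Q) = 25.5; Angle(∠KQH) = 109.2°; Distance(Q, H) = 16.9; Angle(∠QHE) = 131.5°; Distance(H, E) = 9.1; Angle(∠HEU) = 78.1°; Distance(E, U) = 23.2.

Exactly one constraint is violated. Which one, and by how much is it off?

Distance(E, U) = 23.2 — off by 5.10.

L = (0.00, 0.00) ✓; LD at 30.70° ✓; |LD| = 26.30 ✓; ∠LDK = 92.50° ✓; |DK| = 25.00 ✓; ∠DKQ = 66.80° ✓; |KQ| = 25.50 ✓; ∠KQH = 109.2° ✓; |QH| = 16.90 ✓; ∠QHE = 131.5° ✓; |HE| = 9.100 ✓; ∠HEU = 78.10° ✓; |EU| = 28.30 ✗.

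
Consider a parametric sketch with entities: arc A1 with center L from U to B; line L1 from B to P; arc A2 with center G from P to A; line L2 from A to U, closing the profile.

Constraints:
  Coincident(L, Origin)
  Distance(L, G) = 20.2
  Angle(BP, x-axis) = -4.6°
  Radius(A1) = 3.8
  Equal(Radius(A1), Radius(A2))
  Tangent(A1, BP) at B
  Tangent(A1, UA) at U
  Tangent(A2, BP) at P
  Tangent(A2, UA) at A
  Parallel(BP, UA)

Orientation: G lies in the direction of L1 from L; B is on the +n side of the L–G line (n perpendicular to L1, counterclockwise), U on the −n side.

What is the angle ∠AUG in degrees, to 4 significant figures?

10.65°

The slot axis is L1's direction at -4.6°, so u = (cos -4.6°, sin -4.6°) = (0.9968, -0.08020) and n = (−sin -4.6°, cos -4.6°) = (0.08020, 0.9968). L is at the origin and G lies 20.2 along u from L, so G = 20.2·u = (20.13, -1.620). Tangency of A1 to both parallel lines with radius 3.8 puts B and U at L ± 3.8·n: B = (0.3048, 3.788), U = (-0.3048, -3.788). Equal radii place P and A the same way about G: P = G + 3.8·n = (20.44, 2.168), A = G − 3.8·n = (19.83, -5.408). Then cos ∠AUG = UA·UG / (|UA||UG|), giving 10.65°.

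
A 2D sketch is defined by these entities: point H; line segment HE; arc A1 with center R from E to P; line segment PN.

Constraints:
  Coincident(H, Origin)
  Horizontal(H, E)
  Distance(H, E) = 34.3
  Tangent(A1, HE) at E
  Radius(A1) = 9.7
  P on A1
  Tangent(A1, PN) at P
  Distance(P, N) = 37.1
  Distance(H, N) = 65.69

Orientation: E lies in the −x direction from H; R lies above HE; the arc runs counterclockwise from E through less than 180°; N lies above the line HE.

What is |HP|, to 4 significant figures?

30.31

H is at the origin; H and E share the same y with |HE| = 34.3 and E on the −x side, so E = (-34.30, 0.000). The tangent condition forces RE to be normal to HE, so R = E + (0, 9.7) = (-34.30, 9.700). Since RP ⟂ PN (tangency), |RN| = √(9.7² + 37.1²) = 38.35 regardless of where P sits on A1. So N lies on both circle(H, 65.69) and circle(R, 38.35); the above-HE intersection is N = (-47.01, 45.88). P is the foot of the tangent from N: P = (-26.26, 15.13).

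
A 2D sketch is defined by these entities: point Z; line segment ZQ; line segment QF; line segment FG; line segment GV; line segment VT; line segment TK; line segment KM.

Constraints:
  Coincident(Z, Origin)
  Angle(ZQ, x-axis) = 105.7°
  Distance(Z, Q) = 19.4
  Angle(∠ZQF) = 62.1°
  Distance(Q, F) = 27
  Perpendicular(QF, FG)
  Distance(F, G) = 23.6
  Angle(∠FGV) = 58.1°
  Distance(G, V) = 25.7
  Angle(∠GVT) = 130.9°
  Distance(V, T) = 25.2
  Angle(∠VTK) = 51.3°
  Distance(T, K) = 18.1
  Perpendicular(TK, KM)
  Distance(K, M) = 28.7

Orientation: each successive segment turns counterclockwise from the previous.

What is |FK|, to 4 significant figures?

11.65

Z is at the origin; ZQ runs at 105.7° with length 19.4, so Q = (-5.250, 18.68). ∠ZQF = 62.1° gives QF at -136.4° from the x-axis; with |QF| = 27.0, F = (-24.80, 0.05649). The perpendicularity gives FG at right angles to QF, so FG runs at -46.40°; with |FG| = 23.6, G = (-8.527, -17.03). ∠FGV = 58.1° gives GV at 75.50° from the x-axis; with |GV| = 25.7, V = (-2.093, 7.847). ∠GVT = 130.9° gives VT at 124.6° from the x-axis; with |VT| = 25.2, T = (-16.40, 28.59). ∠VTK = 51.3° gives TK at -106.7° from the x-axis; with |TK| = 18.1, K = (-21.60, 11.25). Then |FK| = |K − F| = 11.65.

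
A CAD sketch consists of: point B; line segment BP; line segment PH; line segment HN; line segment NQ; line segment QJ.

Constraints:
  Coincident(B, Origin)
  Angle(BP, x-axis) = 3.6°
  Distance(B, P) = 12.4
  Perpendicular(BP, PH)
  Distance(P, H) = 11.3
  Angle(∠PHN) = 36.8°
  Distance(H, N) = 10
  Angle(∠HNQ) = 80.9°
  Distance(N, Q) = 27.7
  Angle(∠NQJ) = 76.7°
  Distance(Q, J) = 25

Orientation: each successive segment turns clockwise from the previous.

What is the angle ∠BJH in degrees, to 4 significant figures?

13.83°

B is at the origin; BP runs at 3.6° with length 12.4, so P = (12.38, 0.7786). BP ⟂ PH, so PH runs at -86.40°; with |PH| = 11.3, H = (13.09, -10.50). ∠PHN = 36.8° gives HN at 130.4° from the x-axis; with |HN| = 10.0, N = (6.604, -2.884). ∠HNQ = 80.9° gives NQ at 31.30° from the x-axis; with |NQ| = 27.7, Q = (30.27, 11.51). ∠NQJ = 76.7° gives QJ at -72.00° from the x-axis; with |QJ| = 25.0, J = (38.00, -12.27). Then cos ∠BJH = JB·JH / (|JB||JH|), giving 13.83°.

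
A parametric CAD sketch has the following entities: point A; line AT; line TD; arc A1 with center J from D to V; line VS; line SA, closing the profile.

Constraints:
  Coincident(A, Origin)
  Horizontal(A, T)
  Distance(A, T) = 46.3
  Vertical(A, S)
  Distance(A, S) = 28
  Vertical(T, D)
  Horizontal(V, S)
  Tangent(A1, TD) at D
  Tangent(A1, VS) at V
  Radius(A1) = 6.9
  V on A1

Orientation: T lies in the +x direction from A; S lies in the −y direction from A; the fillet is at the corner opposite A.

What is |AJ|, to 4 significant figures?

44.69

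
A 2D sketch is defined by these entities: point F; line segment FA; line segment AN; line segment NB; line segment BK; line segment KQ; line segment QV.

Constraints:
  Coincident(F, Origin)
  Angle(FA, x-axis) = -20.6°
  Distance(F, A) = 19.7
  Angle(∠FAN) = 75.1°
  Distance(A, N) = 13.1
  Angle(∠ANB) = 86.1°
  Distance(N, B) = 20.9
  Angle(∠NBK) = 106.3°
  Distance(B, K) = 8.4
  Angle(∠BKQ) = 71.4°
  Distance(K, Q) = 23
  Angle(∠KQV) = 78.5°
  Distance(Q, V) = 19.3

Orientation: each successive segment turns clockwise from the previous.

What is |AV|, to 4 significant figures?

24.99

F is at the origin; FA runs at -20.6° with length 19.7, so A = (18.44, -6.931). ∠FAN = 75.1° gives AN at -125.5° from the x-axis; with |AN| = 13.1, N = (10.83, -17.60). ∠ANB = 86.1° gives NB at 140.6° from the x-axis; with |NB| = 20.9, B = (-5.317, -4.330). ∠NBK = 106.3° gives BK at 66.90° from the x-axis; with |BK| = 8.4, K = (-2.021, 3.396). ∠BKQ = 71.4° gives KQ at -41.70° from the x-axis; with |KQ| = 23.0, Q = (15.15, -11.90). ∠KQV = 78.5° gives QV at -143.2° from the x-axis; with |QV| = 19.3, V = (-0.3028, -23.47). Then |AV| = |V − A| = 24.99.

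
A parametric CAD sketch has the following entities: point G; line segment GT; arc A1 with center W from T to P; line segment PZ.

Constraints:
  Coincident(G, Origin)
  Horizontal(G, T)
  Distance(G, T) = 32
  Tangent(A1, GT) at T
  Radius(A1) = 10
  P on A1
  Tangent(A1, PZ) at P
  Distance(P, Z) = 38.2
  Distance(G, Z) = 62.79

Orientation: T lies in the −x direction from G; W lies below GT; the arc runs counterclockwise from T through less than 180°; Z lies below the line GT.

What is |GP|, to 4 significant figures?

43.31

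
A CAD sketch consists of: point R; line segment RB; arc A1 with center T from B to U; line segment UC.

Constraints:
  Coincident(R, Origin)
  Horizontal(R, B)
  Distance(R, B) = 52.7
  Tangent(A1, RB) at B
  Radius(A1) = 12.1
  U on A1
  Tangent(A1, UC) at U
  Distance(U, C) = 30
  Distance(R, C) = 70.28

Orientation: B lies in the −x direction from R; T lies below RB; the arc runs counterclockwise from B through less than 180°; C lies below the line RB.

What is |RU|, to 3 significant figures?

66.1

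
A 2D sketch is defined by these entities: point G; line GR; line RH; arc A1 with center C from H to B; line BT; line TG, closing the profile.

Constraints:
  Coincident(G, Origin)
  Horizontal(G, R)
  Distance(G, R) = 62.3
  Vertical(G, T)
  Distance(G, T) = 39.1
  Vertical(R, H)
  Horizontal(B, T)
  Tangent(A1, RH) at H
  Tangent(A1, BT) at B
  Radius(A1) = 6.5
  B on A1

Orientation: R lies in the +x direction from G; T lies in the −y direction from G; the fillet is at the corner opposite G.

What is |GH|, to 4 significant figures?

70.31

G is at the origin; GR is horizontal with |GR| = 62.3 and R on the +x side, so R = (62.30, 0.000). G and T share the same x with |GT| = 39.1 and T on the −y side, so T = (0.000, -39.10). The virtual corner opposite G is at (62.30, -39.10). The tangent condition forces CH to be normal to RH and since A1 is tangent to BT there, CB ⟂ BT, with radius 6.5, so the center C sits 6.5 in from both sides at C = (55.80, -32.60). That places the tangent points at H = (62.30, -32.60) on RH and B = (55.80, -39.10) on BT. Then |GH| = |H − G| = 70.31.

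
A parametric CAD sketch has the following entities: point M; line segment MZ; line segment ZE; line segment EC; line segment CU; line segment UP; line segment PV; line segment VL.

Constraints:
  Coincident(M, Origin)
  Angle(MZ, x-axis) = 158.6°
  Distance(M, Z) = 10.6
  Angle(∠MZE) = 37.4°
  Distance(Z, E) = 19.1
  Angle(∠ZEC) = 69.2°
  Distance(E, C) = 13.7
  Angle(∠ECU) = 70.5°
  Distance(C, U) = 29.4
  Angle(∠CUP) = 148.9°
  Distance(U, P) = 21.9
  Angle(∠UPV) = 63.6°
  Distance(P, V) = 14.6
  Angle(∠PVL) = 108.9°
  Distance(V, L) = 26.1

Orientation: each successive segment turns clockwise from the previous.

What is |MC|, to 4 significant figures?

8.624

M is at the origin; MZ runs at 158.6° with length 10.6, so Z = (-9.869, 3.868). ∠MZE = 37.4° gives ZE at 16.00° from the x-axis; with |ZE| = 19.1, E = (8.491, 9.132). ∠ZEC = 69.2° gives EC at -94.80° from the x-axis; with |EC| = 13.7, C = (7.345, -4.520). Then |MC| = |C − M| = 8.624.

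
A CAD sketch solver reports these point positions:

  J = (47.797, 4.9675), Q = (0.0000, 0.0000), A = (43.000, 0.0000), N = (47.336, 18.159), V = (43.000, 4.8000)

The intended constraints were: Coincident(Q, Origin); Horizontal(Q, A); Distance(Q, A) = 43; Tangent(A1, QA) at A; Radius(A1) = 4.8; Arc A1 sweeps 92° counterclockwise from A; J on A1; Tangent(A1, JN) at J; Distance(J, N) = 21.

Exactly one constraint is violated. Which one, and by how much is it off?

Distance(J, N) = 21 — off by 7.80.

Q = (0.00, 0.00) ✓; Q.y = 0.00, A.y = 0.00 ✓; |QA| = 43.00 ✓; ∠(VA, AQ) = 90.00° ✓; |VA| = 4.800 ✓; bearing(V→J) − bearing(V→A) = 92.00° ✓; |VJ| = 4.800 ✓; ∠(VJ, JN) = 90.00° ✓; |JN| = 13.20 ✗.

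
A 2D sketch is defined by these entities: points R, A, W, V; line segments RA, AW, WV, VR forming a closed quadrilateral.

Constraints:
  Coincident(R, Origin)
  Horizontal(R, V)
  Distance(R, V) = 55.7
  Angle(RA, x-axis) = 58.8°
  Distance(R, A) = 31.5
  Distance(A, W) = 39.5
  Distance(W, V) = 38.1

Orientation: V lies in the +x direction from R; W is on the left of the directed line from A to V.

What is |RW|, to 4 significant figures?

66.25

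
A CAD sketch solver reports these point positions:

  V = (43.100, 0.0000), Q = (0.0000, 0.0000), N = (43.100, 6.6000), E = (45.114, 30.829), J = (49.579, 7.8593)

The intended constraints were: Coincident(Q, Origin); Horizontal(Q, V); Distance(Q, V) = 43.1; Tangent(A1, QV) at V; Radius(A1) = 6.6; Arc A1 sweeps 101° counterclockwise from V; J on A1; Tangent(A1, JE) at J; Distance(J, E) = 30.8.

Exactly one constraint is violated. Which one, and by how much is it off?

Distance(J, E) = 30.8 — off by 7.40.

Q = (0.00, 0.00) ✓; Q.y = 0.00, V.y = 0.00 ✓; |QV| = 43.10 ✓; ∠(NV, VQ) = 90.00° ✓; |NV| = 6.600 ✓; bearing(N→J) − bearing(N→V) = 101.0° ✓; |NJ| = 6.600 ✓; ∠(NJ, JE) = 90.00° ✓; |JE| = 23.40 ✗.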